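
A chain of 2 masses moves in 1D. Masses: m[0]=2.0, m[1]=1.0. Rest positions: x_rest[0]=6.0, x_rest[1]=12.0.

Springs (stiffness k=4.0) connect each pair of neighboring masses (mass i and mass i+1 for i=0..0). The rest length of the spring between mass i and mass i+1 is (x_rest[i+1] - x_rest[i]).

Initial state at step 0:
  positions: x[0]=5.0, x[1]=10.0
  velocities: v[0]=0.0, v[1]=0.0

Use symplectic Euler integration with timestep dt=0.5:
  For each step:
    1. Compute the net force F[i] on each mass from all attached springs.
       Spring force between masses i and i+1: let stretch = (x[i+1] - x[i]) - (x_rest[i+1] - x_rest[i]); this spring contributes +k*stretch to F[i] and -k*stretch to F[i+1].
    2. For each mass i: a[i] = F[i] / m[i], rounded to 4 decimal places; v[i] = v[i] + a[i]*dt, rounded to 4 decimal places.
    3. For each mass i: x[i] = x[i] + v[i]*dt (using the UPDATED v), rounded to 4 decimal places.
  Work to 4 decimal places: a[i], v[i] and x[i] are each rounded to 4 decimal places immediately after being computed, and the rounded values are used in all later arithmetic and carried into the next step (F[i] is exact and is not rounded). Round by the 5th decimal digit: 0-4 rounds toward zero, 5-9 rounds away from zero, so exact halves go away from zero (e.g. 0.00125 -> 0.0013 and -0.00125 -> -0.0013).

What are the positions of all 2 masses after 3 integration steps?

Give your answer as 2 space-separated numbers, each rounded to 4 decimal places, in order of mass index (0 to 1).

Answer: 4.6250 10.7500

Derivation:
Step 0: x=[5.0000 10.0000] v=[0.0000 0.0000]
Step 1: x=[4.5000 11.0000] v=[-1.0000 2.0000]
Step 2: x=[4.2500 11.5000] v=[-0.5000 1.0000]
Step 3: x=[4.6250 10.7500] v=[0.7500 -1.5000]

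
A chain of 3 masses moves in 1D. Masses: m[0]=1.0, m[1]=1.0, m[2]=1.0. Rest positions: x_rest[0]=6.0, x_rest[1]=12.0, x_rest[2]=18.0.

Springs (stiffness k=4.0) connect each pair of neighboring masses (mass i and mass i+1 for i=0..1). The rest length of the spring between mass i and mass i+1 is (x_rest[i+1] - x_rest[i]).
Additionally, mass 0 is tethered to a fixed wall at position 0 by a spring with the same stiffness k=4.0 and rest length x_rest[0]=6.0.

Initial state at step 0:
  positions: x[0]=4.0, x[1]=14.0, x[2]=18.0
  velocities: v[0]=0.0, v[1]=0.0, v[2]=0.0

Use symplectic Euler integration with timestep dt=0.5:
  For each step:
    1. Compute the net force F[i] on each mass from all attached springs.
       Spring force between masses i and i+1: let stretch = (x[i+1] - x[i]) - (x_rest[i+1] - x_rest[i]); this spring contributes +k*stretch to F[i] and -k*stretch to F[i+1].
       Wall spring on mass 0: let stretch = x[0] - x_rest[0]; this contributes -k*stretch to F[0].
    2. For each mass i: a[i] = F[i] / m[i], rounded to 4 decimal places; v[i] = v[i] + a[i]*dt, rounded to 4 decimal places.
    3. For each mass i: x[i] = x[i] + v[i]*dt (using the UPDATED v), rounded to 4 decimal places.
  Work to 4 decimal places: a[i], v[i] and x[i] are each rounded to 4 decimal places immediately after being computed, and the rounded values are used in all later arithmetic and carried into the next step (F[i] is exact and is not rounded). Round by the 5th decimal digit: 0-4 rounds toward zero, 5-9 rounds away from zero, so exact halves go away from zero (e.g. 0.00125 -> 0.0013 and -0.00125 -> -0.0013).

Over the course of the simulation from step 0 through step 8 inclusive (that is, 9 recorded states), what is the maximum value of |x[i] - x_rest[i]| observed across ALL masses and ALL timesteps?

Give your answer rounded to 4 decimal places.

Step 0: x=[4.0000 14.0000 18.0000] v=[0.0000 0.0000 0.0000]
Step 1: x=[10.0000 8.0000 20.0000] v=[12.0000 -12.0000 4.0000]
Step 2: x=[4.0000 16.0000 16.0000] v=[-12.0000 16.0000 -8.0000]
Step 3: x=[6.0000 12.0000 18.0000] v=[4.0000 -8.0000 4.0000]
Step 4: x=[8.0000 8.0000 20.0000] v=[4.0000 -8.0000 4.0000]
Step 5: x=[2.0000 16.0000 16.0000] v=[-12.0000 16.0000 -8.0000]
Step 6: x=[8.0000 10.0000 18.0000] v=[12.0000 -12.0000 4.0000]
Step 7: x=[8.0000 10.0000 18.0000] v=[0.0000 0.0000 0.0000]
Step 8: x=[2.0000 16.0000 16.0000] v=[-12.0000 12.0000 -4.0000]
Max displacement = 4.0000

Answer: 4.0000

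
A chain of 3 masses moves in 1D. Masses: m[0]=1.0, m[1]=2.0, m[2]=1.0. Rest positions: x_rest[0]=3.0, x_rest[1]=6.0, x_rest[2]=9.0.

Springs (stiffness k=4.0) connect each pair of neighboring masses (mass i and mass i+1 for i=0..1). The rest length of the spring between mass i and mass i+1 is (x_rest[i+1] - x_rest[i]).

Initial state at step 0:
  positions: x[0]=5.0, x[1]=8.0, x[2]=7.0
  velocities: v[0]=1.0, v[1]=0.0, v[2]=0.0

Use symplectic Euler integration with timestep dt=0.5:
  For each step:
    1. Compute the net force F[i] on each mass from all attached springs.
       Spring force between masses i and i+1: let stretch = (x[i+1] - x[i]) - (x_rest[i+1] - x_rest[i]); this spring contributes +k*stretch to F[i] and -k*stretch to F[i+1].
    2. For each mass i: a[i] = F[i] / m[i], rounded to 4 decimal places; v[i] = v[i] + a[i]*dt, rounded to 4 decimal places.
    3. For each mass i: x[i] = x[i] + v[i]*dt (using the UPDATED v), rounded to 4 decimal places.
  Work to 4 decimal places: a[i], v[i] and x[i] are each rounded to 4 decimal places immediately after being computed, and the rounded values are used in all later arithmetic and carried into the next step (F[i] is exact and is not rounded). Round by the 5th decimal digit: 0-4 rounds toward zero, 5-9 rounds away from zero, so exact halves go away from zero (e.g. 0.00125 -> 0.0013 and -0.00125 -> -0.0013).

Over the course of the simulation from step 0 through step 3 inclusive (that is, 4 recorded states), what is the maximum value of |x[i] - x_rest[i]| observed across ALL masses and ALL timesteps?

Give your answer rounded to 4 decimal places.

Answer: 4.0000

Derivation:
Step 0: x=[5.0000 8.0000 7.0000] v=[1.0000 0.0000 0.0000]
Step 1: x=[5.5000 6.0000 11.0000] v=[1.0000 -4.0000 8.0000]
Step 2: x=[3.5000 6.2500 13.0000] v=[-4.0000 0.5000 4.0000]
Step 3: x=[1.2500 8.5000 11.2500] v=[-4.5000 4.5000 -3.5000]
Max displacement = 4.0000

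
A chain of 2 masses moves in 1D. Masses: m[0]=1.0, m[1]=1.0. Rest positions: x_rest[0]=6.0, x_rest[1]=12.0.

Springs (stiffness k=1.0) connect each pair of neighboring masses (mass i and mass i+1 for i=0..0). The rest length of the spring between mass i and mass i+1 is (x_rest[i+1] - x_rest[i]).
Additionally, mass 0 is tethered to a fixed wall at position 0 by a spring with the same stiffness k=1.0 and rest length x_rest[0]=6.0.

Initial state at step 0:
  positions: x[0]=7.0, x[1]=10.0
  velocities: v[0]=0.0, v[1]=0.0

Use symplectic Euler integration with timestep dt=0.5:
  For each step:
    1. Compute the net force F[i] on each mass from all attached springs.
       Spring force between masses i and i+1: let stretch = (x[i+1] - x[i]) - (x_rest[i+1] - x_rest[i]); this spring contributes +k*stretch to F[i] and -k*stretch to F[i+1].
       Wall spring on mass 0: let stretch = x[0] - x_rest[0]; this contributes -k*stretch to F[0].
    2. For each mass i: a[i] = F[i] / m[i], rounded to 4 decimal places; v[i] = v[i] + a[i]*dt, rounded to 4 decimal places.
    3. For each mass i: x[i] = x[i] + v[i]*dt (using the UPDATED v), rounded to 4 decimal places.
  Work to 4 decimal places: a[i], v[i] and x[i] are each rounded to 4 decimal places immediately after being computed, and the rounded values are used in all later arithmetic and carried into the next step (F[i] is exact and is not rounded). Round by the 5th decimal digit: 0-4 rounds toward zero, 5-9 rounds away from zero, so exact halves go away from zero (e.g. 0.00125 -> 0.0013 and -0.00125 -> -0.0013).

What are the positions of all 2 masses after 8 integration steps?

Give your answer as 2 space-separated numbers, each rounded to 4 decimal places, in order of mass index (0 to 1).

Answer: 7.7850 12.1215

Derivation:
Step 0: x=[7.0000 10.0000] v=[0.0000 0.0000]
Step 1: x=[6.0000 10.7500] v=[-2.0000 1.5000]
Step 2: x=[4.6875 11.8125] v=[-2.6250 2.1250]
Step 3: x=[3.9844 12.5938] v=[-1.4063 1.5625]
Step 4: x=[4.4375 12.7227] v=[0.9062 0.2578]
Step 5: x=[5.8526 12.2803] v=[2.8301 -0.8848]
Step 6: x=[7.4115 11.7310] v=[3.1177 -1.0987]
Step 7: x=[8.1974 11.6018] v=[1.5717 -0.2585]
Step 8: x=[7.7850 12.1215] v=[-0.8248 1.0393]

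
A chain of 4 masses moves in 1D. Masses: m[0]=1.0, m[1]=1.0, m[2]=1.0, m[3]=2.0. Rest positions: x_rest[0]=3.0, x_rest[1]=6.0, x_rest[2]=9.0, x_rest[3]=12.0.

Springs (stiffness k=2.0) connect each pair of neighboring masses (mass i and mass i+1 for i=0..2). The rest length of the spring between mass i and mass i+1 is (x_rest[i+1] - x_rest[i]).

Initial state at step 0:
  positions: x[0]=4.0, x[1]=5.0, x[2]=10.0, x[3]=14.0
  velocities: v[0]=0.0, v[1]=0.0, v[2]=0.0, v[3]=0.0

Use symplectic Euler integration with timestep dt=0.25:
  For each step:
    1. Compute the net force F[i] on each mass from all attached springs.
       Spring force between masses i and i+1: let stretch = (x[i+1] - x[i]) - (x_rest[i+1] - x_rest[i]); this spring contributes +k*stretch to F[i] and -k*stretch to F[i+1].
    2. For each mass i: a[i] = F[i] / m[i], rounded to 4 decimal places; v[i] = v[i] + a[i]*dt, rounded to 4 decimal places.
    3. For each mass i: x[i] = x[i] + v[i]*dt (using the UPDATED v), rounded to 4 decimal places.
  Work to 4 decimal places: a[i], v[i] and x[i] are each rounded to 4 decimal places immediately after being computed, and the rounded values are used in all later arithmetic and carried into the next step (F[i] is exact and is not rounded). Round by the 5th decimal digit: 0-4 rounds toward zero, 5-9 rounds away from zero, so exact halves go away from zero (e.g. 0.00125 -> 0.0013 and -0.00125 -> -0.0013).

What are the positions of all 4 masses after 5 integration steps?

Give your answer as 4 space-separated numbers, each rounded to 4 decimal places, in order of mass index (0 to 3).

Step 0: x=[4.0000 5.0000 10.0000 14.0000] v=[0.0000 0.0000 0.0000 0.0000]
Step 1: x=[3.7500 5.5000 9.8750 13.9375] v=[-1.0000 2.0000 -0.5000 -0.2500]
Step 2: x=[3.3438 6.3281 9.7109 13.8086] v=[-1.6250 3.3125 -0.6563 -0.5156]
Step 3: x=[2.9356 7.2061 9.6362 13.6111] v=[-1.6329 3.5118 -0.2989 -0.7900]
Step 4: x=[2.6862 7.8540 9.7546 13.3527] v=[-0.9977 2.5916 0.4735 -1.0337]
Step 5: x=[2.7078 8.0935 10.0852 13.0569] v=[0.0862 0.9580 1.3223 -1.1832]

Answer: 2.7078 8.0935 10.0852 13.0569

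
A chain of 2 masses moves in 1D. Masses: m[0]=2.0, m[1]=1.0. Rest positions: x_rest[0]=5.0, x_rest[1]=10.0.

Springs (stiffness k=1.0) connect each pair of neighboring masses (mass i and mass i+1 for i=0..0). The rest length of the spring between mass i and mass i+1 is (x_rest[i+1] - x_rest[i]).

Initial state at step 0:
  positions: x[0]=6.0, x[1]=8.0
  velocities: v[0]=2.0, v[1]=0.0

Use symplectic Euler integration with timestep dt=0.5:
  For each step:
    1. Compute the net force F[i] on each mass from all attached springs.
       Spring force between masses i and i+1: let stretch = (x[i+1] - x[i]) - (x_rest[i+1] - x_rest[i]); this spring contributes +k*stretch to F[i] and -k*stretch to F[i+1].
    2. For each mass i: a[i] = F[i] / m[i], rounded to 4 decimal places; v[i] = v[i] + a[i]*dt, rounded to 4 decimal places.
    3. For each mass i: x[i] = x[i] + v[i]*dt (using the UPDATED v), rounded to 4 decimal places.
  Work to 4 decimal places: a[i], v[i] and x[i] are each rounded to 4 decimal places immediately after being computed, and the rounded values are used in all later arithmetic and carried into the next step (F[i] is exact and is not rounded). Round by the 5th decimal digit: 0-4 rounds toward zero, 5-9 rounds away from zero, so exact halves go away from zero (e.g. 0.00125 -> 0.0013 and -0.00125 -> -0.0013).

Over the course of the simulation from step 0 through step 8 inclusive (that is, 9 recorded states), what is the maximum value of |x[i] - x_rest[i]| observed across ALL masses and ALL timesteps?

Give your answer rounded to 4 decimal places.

Answer: 5.9388

Derivation:
Step 0: x=[6.0000 8.0000] v=[2.0000 0.0000]
Step 1: x=[6.6250 8.7500] v=[1.2500 1.5000]
Step 2: x=[6.8907 10.2188] v=[0.5313 2.9375]
Step 3: x=[6.9474 12.1056] v=[0.1133 3.7735]
Step 4: x=[7.0239 13.9528] v=[0.1529 3.6944]
Step 5: x=[7.3415 15.3178] v=[0.6352 2.7300]
Step 6: x=[8.0312 15.9388] v=[1.3793 1.2419]
Step 7: x=[9.0843 15.8329] v=[2.1062 -0.2119]
Step 8: x=[10.3560 15.2898] v=[2.5434 -1.0862]
Max displacement = 5.9388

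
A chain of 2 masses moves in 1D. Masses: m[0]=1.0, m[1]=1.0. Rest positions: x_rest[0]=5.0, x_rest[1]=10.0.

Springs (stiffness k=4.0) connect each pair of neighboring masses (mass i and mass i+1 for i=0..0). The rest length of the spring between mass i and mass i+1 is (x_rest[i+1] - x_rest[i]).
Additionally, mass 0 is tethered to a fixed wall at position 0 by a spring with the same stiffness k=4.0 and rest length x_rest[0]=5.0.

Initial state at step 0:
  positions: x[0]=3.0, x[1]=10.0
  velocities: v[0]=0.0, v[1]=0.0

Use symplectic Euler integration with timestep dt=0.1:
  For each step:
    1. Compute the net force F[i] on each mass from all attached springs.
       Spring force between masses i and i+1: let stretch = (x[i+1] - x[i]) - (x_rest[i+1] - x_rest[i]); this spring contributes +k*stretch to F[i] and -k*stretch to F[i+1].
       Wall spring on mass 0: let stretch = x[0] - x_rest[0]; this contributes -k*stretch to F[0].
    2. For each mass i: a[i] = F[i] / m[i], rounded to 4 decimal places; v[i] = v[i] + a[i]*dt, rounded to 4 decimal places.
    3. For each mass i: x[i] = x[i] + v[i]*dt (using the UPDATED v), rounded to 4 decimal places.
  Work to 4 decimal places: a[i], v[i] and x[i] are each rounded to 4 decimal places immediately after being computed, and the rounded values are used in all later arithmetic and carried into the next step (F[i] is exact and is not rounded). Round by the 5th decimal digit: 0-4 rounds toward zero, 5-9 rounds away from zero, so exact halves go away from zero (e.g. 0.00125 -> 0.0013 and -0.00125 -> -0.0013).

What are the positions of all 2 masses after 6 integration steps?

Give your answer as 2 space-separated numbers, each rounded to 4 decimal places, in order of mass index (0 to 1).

Answer: 5.3722 8.9108

Derivation:
Step 0: x=[3.0000 10.0000] v=[0.0000 0.0000]
Step 1: x=[3.1600 9.9200] v=[1.6000 -0.8000]
Step 2: x=[3.4640 9.7696] v=[3.0400 -1.5040]
Step 3: x=[3.8817 9.5670] v=[4.1766 -2.0262]
Step 4: x=[4.3715 9.3370] v=[4.8980 -2.3003]
Step 5: x=[4.8851 9.1084] v=[5.1356 -2.2865]
Step 6: x=[5.3722 8.9108] v=[4.8709 -1.9758]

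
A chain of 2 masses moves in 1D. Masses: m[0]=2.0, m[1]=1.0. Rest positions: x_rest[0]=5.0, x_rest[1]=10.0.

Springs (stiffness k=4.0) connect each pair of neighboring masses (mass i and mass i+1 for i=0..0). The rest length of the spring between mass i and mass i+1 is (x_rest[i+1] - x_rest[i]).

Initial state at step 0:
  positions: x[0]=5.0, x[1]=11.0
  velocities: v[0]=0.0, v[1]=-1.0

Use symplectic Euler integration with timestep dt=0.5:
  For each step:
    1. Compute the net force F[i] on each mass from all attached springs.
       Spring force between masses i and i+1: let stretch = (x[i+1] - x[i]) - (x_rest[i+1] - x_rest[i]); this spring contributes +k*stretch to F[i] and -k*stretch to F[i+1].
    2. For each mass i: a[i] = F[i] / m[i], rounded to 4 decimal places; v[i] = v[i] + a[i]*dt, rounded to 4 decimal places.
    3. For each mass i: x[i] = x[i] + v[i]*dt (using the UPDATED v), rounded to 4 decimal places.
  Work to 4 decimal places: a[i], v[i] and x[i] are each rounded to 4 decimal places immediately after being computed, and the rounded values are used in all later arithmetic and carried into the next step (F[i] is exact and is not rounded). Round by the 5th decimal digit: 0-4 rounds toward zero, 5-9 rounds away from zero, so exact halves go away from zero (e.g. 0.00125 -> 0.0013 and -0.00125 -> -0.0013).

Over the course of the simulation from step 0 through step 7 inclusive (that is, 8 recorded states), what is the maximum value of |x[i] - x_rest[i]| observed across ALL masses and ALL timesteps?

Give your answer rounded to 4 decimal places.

Answer: 1.6562

Derivation:
Step 0: x=[5.0000 11.0000] v=[0.0000 -1.0000]
Step 1: x=[5.5000 9.5000] v=[1.0000 -3.0000]
Step 2: x=[5.5000 9.0000] v=[0.0000 -1.0000]
Step 3: x=[4.7500 10.0000] v=[-1.5000 2.0000]
Step 4: x=[4.1250 10.7500] v=[-1.2500 1.5000]
Step 5: x=[4.3125 9.8750] v=[0.3750 -1.7500]
Step 6: x=[4.7813 8.4375] v=[0.9375 -2.8750]
Step 7: x=[4.5782 8.3438] v=[-0.4063 -0.1874]
Max displacement = 1.6562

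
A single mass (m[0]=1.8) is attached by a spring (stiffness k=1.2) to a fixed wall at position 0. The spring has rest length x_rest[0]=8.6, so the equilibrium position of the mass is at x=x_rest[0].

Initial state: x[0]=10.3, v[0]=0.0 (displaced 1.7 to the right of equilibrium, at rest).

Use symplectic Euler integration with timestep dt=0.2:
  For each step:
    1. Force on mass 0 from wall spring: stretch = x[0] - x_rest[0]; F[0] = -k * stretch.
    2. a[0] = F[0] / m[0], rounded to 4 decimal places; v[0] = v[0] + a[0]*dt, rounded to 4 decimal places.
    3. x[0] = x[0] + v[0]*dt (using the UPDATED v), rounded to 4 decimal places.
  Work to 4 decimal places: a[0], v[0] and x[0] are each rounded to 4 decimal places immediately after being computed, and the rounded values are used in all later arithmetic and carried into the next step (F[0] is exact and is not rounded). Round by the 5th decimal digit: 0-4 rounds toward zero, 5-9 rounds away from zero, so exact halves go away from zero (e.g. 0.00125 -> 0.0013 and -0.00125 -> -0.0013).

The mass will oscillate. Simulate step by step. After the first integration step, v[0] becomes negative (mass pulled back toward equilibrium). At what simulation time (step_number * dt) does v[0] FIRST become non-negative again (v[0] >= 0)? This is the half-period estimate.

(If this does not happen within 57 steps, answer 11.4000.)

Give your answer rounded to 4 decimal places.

Answer: 4.0000

Derivation:
Step 0: x=[10.3000] v=[0.0000]
Step 1: x=[10.2547] v=[-0.2267]
Step 2: x=[10.1652] v=[-0.4473]
Step 3: x=[10.0340] v=[-0.6560]
Step 4: x=[9.8646] v=[-0.8472]
Step 5: x=[9.6614] v=[-1.0158]
Step 6: x=[9.4299] v=[-1.1573]
Step 7: x=[9.1763] v=[-1.2680]
Step 8: x=[8.9073] v=[-1.3448]
Step 9: x=[8.6301] v=[-1.3858]
Step 10: x=[8.3521] v=[-1.3898]
Step 11: x=[8.0808] v=[-1.3567]
Step 12: x=[7.8233] v=[-1.2875]
Step 13: x=[7.5865] v=[-1.1839]
Step 14: x=[7.3767] v=[-1.0488]
Step 15: x=[7.1996] v=[-0.8857]
Step 16: x=[7.0598] v=[-0.6990]
Step 17: x=[6.9611] v=[-0.4936]
Step 18: x=[6.9061] v=[-0.2751]
Step 19: x=[6.8963] v=[-0.0492]
Step 20: x=[6.9319] v=[0.1780]
First v>=0 after going negative at step 20, time=4.0000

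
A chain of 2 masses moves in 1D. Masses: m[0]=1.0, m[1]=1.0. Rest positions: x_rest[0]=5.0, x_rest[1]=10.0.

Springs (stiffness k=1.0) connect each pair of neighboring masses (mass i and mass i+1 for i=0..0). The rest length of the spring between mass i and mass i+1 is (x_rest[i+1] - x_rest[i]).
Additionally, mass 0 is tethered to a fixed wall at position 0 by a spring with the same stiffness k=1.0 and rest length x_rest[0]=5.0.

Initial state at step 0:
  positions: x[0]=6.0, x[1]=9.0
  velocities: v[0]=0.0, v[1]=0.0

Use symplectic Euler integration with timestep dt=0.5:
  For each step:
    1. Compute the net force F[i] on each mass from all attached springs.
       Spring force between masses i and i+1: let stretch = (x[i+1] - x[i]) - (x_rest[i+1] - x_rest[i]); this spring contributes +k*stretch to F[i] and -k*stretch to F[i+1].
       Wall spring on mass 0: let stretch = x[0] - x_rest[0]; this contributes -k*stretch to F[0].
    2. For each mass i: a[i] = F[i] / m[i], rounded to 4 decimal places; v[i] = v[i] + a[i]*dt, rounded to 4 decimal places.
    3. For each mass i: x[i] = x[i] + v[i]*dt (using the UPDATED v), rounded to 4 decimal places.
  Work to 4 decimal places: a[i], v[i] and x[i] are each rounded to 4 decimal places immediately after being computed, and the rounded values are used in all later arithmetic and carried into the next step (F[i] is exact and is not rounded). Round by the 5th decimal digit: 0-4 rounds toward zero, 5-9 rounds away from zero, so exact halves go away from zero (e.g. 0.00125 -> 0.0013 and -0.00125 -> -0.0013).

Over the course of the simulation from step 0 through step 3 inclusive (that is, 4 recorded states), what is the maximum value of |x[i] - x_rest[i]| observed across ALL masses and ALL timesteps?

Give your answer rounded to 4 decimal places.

Step 0: x=[6.0000 9.0000] v=[0.0000 0.0000]
Step 1: x=[5.2500 9.5000] v=[-1.5000 1.0000]
Step 2: x=[4.2500 10.1875] v=[-2.0000 1.3750]
Step 3: x=[3.6719 10.6407] v=[-1.1563 0.9063]
Max displacement = 1.3281

Answer: 1.3281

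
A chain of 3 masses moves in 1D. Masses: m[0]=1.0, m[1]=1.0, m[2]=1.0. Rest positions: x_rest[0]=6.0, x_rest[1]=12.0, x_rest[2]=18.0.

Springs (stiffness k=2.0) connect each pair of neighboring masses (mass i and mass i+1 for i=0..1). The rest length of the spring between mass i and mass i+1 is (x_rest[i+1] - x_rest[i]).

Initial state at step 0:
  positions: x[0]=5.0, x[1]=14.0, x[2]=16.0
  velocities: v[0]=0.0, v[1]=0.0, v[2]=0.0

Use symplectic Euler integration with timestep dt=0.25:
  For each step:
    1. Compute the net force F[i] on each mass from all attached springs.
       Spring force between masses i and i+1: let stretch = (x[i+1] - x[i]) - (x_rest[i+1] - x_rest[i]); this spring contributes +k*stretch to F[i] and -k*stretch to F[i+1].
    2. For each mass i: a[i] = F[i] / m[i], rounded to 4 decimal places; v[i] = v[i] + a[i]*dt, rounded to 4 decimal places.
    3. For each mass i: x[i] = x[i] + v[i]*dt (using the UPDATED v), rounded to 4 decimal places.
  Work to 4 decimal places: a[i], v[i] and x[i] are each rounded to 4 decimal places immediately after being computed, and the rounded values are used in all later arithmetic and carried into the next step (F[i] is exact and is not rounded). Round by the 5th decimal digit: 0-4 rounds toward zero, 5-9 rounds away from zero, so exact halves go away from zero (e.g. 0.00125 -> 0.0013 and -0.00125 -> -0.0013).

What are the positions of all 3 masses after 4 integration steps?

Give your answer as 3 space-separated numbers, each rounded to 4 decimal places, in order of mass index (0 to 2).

Answer: 6.8072 9.3567 18.8362

Derivation:
Step 0: x=[5.0000 14.0000 16.0000] v=[0.0000 0.0000 0.0000]
Step 1: x=[5.3750 13.1250 16.5000] v=[1.5000 -3.5000 2.0000]
Step 2: x=[5.9688 11.7031 17.3281] v=[2.3750 -5.6875 3.3125]
Step 3: x=[6.5294 10.2676 18.2031] v=[2.2422 -5.7422 3.5000]
Step 4: x=[6.8072 9.3567 18.8362] v=[1.1113 -3.6436 2.5323]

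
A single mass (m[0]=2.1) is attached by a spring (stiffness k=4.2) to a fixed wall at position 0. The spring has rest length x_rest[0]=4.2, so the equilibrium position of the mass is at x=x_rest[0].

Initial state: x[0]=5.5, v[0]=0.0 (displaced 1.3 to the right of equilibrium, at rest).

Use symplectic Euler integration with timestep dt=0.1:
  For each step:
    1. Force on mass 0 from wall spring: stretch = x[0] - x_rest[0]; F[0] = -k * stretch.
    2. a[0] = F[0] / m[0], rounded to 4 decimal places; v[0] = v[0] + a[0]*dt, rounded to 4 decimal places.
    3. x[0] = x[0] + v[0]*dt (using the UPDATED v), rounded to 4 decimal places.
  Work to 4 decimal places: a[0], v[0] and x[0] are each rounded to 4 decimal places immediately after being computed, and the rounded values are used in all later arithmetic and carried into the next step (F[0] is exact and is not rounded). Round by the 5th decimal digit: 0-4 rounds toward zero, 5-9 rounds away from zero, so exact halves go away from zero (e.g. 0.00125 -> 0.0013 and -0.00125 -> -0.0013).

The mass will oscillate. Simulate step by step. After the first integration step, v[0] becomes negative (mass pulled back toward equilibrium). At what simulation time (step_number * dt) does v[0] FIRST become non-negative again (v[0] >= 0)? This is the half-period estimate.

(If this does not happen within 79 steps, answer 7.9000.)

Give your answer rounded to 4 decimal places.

Answer: 2.3000

Derivation:
Step 0: x=[5.5000] v=[0.0000]
Step 1: x=[5.4740] v=[-0.2600]
Step 2: x=[5.4225] v=[-0.5148]
Step 3: x=[5.3466] v=[-0.7593]
Step 4: x=[5.2477] v=[-0.9886]
Step 5: x=[5.1279] v=[-1.1981]
Step 6: x=[4.9895] v=[-1.3837]
Step 7: x=[4.8353] v=[-1.5416]
Step 8: x=[4.6684] v=[-1.6687]
Step 9: x=[4.4922] v=[-1.7624]
Step 10: x=[4.3101] v=[-1.8208]
Step 11: x=[4.1258] v=[-1.8428]
Step 12: x=[3.9430] v=[-1.8280]
Step 13: x=[3.7653] v=[-1.7766]
Step 14: x=[3.5963] v=[-1.6897]
Step 15: x=[3.4394] v=[-1.5690]
Step 16: x=[3.2977] v=[-1.4169]
Step 17: x=[3.1741] v=[-1.2364]
Step 18: x=[3.0710] v=[-1.0312]
Step 19: x=[2.9905] v=[-0.8054]
Step 20: x=[2.9342] v=[-0.5635]
Step 21: x=[2.9032] v=[-0.3103]
Step 22: x=[2.8981] v=[-0.0509]
Step 23: x=[2.9191] v=[0.2095]
First v>=0 after going negative at step 23, time=2.3000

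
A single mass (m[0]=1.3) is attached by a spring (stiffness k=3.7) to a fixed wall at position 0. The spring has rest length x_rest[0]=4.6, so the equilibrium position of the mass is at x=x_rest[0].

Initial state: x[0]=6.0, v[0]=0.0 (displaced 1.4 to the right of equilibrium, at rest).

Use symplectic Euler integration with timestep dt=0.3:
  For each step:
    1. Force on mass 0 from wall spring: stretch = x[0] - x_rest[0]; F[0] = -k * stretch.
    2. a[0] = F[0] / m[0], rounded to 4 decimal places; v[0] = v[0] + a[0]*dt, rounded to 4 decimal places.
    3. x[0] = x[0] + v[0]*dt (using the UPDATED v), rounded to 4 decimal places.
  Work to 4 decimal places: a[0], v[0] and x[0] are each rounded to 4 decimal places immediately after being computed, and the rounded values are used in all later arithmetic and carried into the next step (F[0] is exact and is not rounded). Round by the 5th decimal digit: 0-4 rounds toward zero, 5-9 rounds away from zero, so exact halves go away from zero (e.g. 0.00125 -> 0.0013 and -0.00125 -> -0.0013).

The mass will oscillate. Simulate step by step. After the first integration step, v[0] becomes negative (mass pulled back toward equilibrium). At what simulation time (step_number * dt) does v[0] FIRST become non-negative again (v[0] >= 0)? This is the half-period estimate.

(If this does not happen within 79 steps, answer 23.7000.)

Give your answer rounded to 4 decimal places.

Answer: 2.1000

Derivation:
Step 0: x=[6.0000] v=[0.0000]
Step 1: x=[5.6414] v=[-1.1954]
Step 2: x=[5.0160] v=[-2.0846]
Step 3: x=[4.2841] v=[-2.4398]
Step 4: x=[3.6331] v=[-2.1701]
Step 5: x=[3.2298] v=[-1.3445]
Step 6: x=[3.1774] v=[-0.1746]
Step 7: x=[3.4894] v=[1.0401]
First v>=0 after going negative at step 7, time=2.1000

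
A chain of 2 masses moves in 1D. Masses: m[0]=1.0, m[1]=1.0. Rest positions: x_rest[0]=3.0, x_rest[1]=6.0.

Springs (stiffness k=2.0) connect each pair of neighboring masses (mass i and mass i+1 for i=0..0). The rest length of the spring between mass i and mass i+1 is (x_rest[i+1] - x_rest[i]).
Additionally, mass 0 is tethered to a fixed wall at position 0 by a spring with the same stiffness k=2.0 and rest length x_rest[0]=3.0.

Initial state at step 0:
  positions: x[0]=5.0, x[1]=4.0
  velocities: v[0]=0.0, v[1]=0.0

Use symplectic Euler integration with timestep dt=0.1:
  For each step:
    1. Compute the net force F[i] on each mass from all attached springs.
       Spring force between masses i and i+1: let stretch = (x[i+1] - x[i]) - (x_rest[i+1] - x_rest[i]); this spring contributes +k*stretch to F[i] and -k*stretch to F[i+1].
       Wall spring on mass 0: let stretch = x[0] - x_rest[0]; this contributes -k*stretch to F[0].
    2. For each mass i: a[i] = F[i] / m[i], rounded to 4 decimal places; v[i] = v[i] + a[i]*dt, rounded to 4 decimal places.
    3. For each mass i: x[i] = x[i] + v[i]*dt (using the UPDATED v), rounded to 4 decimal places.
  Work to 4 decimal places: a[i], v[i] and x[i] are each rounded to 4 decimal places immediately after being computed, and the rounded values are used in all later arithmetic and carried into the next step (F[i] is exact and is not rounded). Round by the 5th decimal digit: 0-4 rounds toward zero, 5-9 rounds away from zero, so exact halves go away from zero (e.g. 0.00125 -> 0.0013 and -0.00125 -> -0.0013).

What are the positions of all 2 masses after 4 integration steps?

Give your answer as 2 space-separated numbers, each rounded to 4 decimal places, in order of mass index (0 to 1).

Step 0: x=[5.0000 4.0000] v=[0.0000 0.0000]
Step 1: x=[4.8800 4.0800] v=[-1.2000 0.8000]
Step 2: x=[4.6464 4.2360] v=[-2.3360 1.5600]
Step 3: x=[4.3117 4.4602] v=[-3.3474 2.2421]
Step 4: x=[3.8937 4.7414] v=[-4.1800 2.8124]

Answer: 3.8937 4.7414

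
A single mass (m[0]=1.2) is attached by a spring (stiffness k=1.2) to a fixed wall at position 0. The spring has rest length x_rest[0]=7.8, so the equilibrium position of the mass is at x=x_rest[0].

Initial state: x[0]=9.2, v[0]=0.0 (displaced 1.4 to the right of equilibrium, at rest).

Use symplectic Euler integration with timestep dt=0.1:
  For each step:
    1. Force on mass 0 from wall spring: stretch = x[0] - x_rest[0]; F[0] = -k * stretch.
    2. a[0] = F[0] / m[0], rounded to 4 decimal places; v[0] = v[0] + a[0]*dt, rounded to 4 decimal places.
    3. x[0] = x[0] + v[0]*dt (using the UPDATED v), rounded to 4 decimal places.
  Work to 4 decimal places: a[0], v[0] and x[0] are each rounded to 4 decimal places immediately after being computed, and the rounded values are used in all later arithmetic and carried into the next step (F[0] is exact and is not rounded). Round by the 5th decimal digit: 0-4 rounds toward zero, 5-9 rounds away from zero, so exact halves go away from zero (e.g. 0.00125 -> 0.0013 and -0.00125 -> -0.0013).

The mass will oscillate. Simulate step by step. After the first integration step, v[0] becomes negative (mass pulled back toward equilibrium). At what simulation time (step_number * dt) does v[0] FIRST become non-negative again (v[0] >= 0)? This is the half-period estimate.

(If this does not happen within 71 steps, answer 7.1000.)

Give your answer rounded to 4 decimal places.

Step 0: x=[9.2000] v=[0.0000]
Step 1: x=[9.1860] v=[-0.1400]
Step 2: x=[9.1581] v=[-0.2786]
Step 3: x=[9.1167] v=[-0.4144]
Step 4: x=[9.0621] v=[-0.5461]
Step 5: x=[8.9949] v=[-0.6723]
Step 6: x=[8.9157] v=[-0.7918]
Step 7: x=[8.8254] v=[-0.9034]
Step 8: x=[8.7248] v=[-1.0059]
Step 9: x=[8.6150] v=[-1.0984]
Step 10: x=[8.4970] v=[-1.1799]
Step 11: x=[8.3720] v=[-1.2496]
Step 12: x=[8.2413] v=[-1.3068]
Step 13: x=[8.1062] v=[-1.3509]
Step 14: x=[7.9681] v=[-1.3815]
Step 15: x=[7.8283] v=[-1.3983]
Step 16: x=[7.6882] v=[-1.4011]
Step 17: x=[7.5492] v=[-1.3899]
Step 18: x=[7.4127] v=[-1.3648]
Step 19: x=[7.2801] v=[-1.3261]
Step 20: x=[7.1527] v=[-1.2741]
Step 21: x=[7.0318] v=[-1.2094]
Step 22: x=[6.9185] v=[-1.1326]
Step 23: x=[6.8141] v=[-1.0445]
Step 24: x=[6.7195] v=[-0.9459]
Step 25: x=[6.6357] v=[-0.8379]
Step 26: x=[6.5636] v=[-0.7215]
Step 27: x=[6.5038] v=[-0.5979]
Step 28: x=[6.4570] v=[-0.4683]
Step 29: x=[6.4236] v=[-0.3340]
Step 30: x=[6.4040] v=[-0.1964]
Step 31: x=[6.3983] v=[-0.0568]
Step 32: x=[6.4066] v=[0.0834]
First v>=0 after going negative at step 32, time=3.2000

Answer: 3.2000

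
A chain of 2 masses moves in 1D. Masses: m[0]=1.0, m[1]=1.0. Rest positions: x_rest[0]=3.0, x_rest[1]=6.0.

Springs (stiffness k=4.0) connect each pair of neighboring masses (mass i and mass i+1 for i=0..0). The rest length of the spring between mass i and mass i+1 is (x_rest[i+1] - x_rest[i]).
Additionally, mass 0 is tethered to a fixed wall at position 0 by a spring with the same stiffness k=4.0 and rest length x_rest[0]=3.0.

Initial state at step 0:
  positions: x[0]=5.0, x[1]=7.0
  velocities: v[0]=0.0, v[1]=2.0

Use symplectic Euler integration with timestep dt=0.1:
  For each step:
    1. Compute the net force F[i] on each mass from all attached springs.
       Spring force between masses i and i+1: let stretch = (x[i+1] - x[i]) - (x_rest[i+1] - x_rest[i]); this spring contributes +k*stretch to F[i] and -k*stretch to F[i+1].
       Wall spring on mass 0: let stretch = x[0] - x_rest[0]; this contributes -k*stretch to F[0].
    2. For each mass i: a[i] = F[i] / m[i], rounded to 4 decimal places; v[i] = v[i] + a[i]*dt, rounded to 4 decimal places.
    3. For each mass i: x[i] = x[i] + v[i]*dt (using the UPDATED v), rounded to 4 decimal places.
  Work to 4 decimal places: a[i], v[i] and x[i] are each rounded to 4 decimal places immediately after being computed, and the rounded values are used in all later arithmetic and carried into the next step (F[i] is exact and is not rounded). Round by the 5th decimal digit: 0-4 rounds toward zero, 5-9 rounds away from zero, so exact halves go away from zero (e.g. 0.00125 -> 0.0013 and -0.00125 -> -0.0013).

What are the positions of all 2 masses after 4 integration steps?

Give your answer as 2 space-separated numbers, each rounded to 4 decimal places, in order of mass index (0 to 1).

Answer: 4.0344 8.0326

Derivation:
Step 0: x=[5.0000 7.0000] v=[0.0000 2.0000]
Step 1: x=[4.8800 7.2400] v=[-1.2000 2.4000]
Step 2: x=[4.6592 7.5056] v=[-2.2080 2.6560]
Step 3: x=[4.3659 7.7773] v=[-2.9331 2.7174]
Step 4: x=[4.0344 8.0326] v=[-3.3149 2.5528]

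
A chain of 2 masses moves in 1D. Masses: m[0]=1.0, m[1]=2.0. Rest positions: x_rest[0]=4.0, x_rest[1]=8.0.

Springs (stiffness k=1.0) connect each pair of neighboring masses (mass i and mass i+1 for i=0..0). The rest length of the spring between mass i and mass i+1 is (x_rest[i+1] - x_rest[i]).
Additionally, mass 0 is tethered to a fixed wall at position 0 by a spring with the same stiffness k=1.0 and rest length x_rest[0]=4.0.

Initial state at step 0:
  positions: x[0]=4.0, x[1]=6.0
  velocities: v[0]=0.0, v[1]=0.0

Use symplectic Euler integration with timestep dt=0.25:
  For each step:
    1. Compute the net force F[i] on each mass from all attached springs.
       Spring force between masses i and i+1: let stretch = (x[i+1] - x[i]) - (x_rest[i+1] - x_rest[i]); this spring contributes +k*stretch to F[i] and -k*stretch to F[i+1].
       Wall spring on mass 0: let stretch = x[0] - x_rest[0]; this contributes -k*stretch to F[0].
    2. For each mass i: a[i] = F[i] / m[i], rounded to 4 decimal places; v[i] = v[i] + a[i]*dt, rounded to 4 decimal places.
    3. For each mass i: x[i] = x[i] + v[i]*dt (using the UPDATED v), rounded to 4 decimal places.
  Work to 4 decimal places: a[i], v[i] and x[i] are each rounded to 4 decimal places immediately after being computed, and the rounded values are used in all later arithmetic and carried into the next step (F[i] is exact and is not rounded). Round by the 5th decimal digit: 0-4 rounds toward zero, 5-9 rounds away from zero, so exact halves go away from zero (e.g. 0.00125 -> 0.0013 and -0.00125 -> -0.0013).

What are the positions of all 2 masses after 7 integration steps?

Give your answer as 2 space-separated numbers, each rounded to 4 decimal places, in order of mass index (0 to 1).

Answer: 2.4339 7.1610

Derivation:
Step 0: x=[4.0000 6.0000] v=[0.0000 0.0000]
Step 1: x=[3.8750 6.0625] v=[-0.5000 0.2500]
Step 2: x=[3.6445 6.1817] v=[-0.9219 0.4766]
Step 3: x=[3.3448 6.3466] v=[-1.1987 0.6595]
Step 4: x=[3.0237 6.5427] v=[-1.2845 0.7843]
Step 5: x=[2.7335 6.7538] v=[-1.1607 0.8444]
Step 6: x=[2.5238 6.9643] v=[-0.8390 0.8419]
Step 7: x=[2.4339 7.1610] v=[-0.3598 0.7868]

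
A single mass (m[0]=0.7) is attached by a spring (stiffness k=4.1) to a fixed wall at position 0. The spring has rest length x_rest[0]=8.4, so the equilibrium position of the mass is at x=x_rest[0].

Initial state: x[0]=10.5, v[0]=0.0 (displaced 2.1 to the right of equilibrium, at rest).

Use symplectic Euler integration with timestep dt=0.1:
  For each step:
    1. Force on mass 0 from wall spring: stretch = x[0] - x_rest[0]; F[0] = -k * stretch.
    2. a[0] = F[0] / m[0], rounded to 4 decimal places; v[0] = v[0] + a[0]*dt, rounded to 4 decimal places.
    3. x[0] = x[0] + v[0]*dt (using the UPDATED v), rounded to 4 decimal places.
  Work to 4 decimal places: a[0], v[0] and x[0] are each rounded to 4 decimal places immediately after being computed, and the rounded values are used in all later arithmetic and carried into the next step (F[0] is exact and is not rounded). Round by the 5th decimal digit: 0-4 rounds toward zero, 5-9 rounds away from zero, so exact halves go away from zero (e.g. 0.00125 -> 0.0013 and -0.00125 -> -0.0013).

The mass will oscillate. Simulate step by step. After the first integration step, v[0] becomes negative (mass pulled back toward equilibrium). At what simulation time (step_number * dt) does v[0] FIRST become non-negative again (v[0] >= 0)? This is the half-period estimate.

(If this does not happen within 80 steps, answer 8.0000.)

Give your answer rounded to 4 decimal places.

Answer: 1.3000

Derivation:
Step 0: x=[10.5000] v=[0.0000]
Step 1: x=[10.3770] v=[-1.2300]
Step 2: x=[10.1382] v=[-2.3880]
Step 3: x=[9.7976] v=[-3.4061]
Step 4: x=[9.3751] v=[-4.2247]
Step 5: x=[8.8955] v=[-4.7958]
Step 6: x=[8.3869] v=[-5.0860]
Step 7: x=[7.8791] v=[-5.0783]
Step 8: x=[7.4018] v=[-4.7732]
Step 9: x=[6.9830] v=[-4.1885]
Step 10: x=[6.6472] v=[-3.3585]
Step 11: x=[6.4140] v=[-2.3319]
Step 12: x=[6.2971] v=[-1.1687]
Step 13: x=[6.3034] v=[0.0630]
First v>=0 after going negative at step 13, time=1.3000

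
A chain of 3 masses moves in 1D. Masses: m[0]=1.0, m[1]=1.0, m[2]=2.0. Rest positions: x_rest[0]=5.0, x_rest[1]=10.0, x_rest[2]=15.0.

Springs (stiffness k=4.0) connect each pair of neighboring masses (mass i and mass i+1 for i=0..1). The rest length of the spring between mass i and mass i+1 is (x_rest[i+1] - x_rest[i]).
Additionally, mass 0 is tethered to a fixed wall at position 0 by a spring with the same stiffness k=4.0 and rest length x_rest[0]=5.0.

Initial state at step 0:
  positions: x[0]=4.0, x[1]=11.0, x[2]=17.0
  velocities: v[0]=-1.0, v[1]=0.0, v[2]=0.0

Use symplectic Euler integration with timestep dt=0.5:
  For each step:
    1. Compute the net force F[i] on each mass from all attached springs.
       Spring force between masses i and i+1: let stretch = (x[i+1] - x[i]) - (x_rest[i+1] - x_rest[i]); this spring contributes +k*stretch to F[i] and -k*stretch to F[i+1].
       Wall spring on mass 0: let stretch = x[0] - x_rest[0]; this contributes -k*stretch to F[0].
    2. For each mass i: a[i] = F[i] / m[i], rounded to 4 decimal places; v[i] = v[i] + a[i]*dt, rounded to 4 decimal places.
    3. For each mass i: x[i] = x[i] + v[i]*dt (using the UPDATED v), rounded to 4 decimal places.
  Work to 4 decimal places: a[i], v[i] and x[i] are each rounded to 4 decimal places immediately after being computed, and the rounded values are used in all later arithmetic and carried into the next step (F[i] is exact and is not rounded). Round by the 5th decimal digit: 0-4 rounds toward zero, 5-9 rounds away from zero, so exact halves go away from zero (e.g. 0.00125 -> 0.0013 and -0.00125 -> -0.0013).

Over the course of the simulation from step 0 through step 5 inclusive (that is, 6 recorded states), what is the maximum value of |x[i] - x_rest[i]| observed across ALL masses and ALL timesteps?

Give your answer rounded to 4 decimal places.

Answer: 2.1250

Derivation:
Step 0: x=[4.0000 11.0000 17.0000] v=[-1.0000 0.0000 0.0000]
Step 1: x=[6.5000 10.0000 16.5000] v=[5.0000 -2.0000 -1.0000]
Step 2: x=[6.0000 12.0000 15.2500] v=[-1.0000 4.0000 -2.5000]
Step 3: x=[5.5000 11.2500 14.8750] v=[-1.0000 -1.5000 -0.7500]
Step 4: x=[5.2500 8.3750 15.1875] v=[-0.5000 -5.7500 0.6250]
Step 5: x=[2.8750 9.1875 14.5938] v=[-4.7500 1.6250 -1.1875]
Max displacement = 2.1250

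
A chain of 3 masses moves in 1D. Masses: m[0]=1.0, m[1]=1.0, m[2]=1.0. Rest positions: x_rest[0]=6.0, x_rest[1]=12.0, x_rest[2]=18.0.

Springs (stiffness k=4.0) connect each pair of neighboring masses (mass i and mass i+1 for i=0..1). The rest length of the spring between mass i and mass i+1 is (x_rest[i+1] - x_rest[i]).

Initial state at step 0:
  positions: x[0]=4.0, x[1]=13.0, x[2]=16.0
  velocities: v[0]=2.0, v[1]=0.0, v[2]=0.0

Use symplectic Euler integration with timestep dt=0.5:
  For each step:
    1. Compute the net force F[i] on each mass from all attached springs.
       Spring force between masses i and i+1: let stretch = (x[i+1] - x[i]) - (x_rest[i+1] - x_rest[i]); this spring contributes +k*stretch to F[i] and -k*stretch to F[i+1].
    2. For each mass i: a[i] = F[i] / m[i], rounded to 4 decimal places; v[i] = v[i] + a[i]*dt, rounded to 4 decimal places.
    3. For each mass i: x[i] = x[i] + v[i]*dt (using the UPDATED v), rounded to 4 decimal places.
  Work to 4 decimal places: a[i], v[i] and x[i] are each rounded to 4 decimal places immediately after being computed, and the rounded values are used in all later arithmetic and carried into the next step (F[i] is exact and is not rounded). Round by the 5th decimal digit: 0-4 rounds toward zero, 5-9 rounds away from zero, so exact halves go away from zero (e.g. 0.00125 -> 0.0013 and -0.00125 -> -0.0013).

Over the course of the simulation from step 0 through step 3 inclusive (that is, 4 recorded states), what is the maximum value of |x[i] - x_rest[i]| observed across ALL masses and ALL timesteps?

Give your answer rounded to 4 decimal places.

Answer: 5.0000

Derivation:
Step 0: x=[4.0000 13.0000 16.0000] v=[2.0000 0.0000 0.0000]
Step 1: x=[8.0000 7.0000 19.0000] v=[8.0000 -12.0000 6.0000]
Step 2: x=[5.0000 14.0000 16.0000] v=[-6.0000 14.0000 -6.0000]
Step 3: x=[5.0000 14.0000 17.0000] v=[0.0000 0.0000 2.0000]
Max displacement = 5.0000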